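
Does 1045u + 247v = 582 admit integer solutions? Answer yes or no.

no

gcd(1045, 247) = 19.
19 does not divide 582 (remainder 12), so no integer solutions.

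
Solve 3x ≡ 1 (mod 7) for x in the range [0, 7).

gcd(7, 3) = 1.
By Bézout, 3·(-2) + 7·(1) = 1.
So 3·-2 ≡ 1 (mod 7), and -2 mod 7 = 5.

5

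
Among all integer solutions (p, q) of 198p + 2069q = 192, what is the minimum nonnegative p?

1443

gcd(2069, 198):
  2069 = 10×198 + 89
  198 = 2×89 + 20
  89 = 4×20 + 9
  20 = 2×9 + 2
  9 = 4×2 + 1
  2 = 2×1
so gcd(2069, 198) = 1.
1 divides 192, so solutions exist.
Back-substitute for Bézout coefficients:
  1 = 9 - 4×2
  ... = 198×(-930) + 2069×(89)
Scale by 192/1 = 192: (p₀, q₀) = (-178560, 17088).
General solution: p = -178560 + 2069t, q = 17088 - 198t for integer t.
p ≥ 0: smallest is -178560 mod 2069 = 1443 (at t = 87), with q = -138.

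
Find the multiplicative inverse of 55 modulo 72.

55

gcd(72, 55) = 1  (72 = 1*55 + 17, 55 = 3*17 + 4, 17 = 4*4 + 1, 4 = 4*1).
Back-substituting, 55*(-17) + 72*(13) = 1.
So 55*-17 ≡ 1 (mod 72), and -17 mod 72 = 55.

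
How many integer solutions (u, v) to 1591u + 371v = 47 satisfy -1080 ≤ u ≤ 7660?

24

gcd(1591, 371):
  1591 = 4×371 + 107
  371 = 3×107 + 50
  107 = 2×50 + 7
  50 = 7×7 + 1
  7 = 7×1
so gcd(1591, 371) = 1.
Back-substitute for Bézout coefficients:
  1 = 50 - 7×7
  ... = 1591×(-52) + 371×(223)
Scale by 47: particular solution (-2444, 10481); reduce u mod 371: (153, -656).
General solution: u = 153 + 371t, v = -656 - 1591t for integer t.
-1080 ≤ 153 + 371t ≤ 7660 gives t ∈ [-3, 20], which is 24 values.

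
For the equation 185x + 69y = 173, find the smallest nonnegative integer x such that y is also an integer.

gcd(185, 69) = 1.
1 divides 173, so solutions exist.
By Bézout, 185*(-22) + 69*(59) = 1.
Scale by 173/1 = 173: (x₀, y₀) = (-3806, 10207).
General solution: x = -3806 + 69t, y = 10207 - 185t for integer t.
x ≥ 0: smallest is -3806 mod 69 = 58 (at t = 56), with y = -153.

58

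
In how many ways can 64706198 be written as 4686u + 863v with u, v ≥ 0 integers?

16

gcd(4686, 863) = 1  (4686 = 5×863 + 371, 863 = 2×371 + 121, 371 = 3×121 + 8, 121 = 15×8 + 1, 8 = 8×1).
Back-substituting, 4686×(-107) + 863×(581) = 1.
Scale by 64706198: one solution is (-6923563186, 37594301038). Reduce u mod 863: (161, 74104).
General: u = 161 + 863t, v = 74104 - 4686t.
u ≥ 0 ⇒ t ≥ 0; v ≥ 0 ⇒ t ≤ 15. So t ∈ [0, 15]: 16 solutions.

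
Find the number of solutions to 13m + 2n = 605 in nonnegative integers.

gcd(13, 2):
  13 = 6×2 + 1
  2 = 2×1
so gcd(13, 2) = 1.
Back-substitute for Bézout coefficients:
  1 = 13 - 6×2
  ... = 13×(1) + 2×(-6)
Scale by 605: one solution is (605, -3630). Reduce m mod 2: (1, 296).
General: m = 1 + 2t, n = 296 - 13t.
m ≥ 0 ⇒ t ≥ 0; n ≥ 0 ⇒ t ≤ 22. So t ∈ [0, 22]: 23 solutions.

23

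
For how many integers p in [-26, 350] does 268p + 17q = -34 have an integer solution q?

22

gcd(268, 17) = 1.
By Bézout, 268·(4) + 17·(-63) = 1.
Particular solution: (0, -2).
General solution: p = 0 + 17t, q = -2 - 268t for integer t.
-26 ≤ 0 + 17t ≤ 350 gives t ∈ [-1, 20], which is 22 values.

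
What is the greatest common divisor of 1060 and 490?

10

gcd(1060, 490):
  1060 = 2*490 + 80
  490 = 6*80 + 10
  80 = 8*10
so gcd(1060, 490) = 10.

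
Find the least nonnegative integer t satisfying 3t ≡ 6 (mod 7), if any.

gcd(7, 3) = 1  (7 = 2·3 + 1, 3 = 3·1).
1 divides 6, so solutions exist.
Back-substituting, 3·(-2) + 7·(1) = 1.
So 3·(-2) ≡ 1 (mod 7); multiply by 6: t ≡ -12 (mod 7).
Smallest nonnegative: t = -12 mod 7 = 2.

2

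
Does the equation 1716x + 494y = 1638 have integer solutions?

gcd(1716, 494) = 26  (1716 = 3*494 + 234, 494 = 2*234 + 26, 234 = 9*26).
26 divides 1638, so integer solutions exist.

yes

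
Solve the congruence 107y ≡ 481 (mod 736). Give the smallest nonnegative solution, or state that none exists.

gcd(736, 107) = 1.
1 divides 481, so solutions exist.
By Bézout, 107×(227) + 736×(-33) = 1.
So 107×(227) ≡ 1 (mod 736); multiply by 481: y ≡ 109187 (mod 736).
Smallest nonnegative: y = 109187 mod 736 = 259.

259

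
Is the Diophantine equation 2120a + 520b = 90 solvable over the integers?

no

gcd(2120, 520) = 40.
40 does not divide 90 (remainder 10), so no integer solutions.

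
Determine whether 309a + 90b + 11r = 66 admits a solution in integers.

gcd(309, 90) = 3.
gcd(3, 11) = 1.
1 divides 66, so integer solutions exist.

yes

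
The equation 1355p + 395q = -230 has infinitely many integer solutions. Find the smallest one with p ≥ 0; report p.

gcd(1355, 395) = 5  (1355 = 3·395 + 170, 395 = 2·170 + 55, 170 = 3·55 + 5, 55 = 11·5).
5 divides -230, so solutions exist.
Back-substituting, 1355·(7) + 395·(-24) = 5.
Scale by -230/5 = -46: (p₀, q₀) = (-322, 1104).
General solution: p = -322 + 79t, q = 1104 - 271t for integer t.
p ≥ 0: smallest is -322 mod 79 = 73 (at t = 5), with q = -251.

73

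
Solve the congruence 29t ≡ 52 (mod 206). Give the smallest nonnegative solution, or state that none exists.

gcd(206, 29) = 1  (206 = 7*29 + 3, 29 = 9*3 + 2, 3 = 1*2 + 1, 2 = 2*1).
1 divides 52, so solutions exist.
Back-substituting, 29*(-71) + 206*(10) = 1.
So 29*(-71) ≡ 1 (mod 206); multiply by 52: t ≡ -3692 (mod 206).
Smallest nonnegative: t = -3692 mod 206 = 16.

16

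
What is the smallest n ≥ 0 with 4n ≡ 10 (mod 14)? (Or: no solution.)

gcd(14, 4):
  14 = 3·4 + 2
  4 = 2·2
so gcd(14, 4) = 2.
2 divides 10, so solutions exist.
Back-substitute for Bézout coefficients:
  2 = 14 - 3·4
  ... = 4·(-3) + 14·(1)
So 4·(-3) ≡ 2 (mod 14); multiply by 5: n ≡ -15 (mod 7).
Smallest nonnegative: n = -15 mod 7 = 6.

6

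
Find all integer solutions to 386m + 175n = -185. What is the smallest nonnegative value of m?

gcd(386, 175):
  386 = 2×175 + 36
  175 = 4×36 + 31
  36 = 1×31 + 5
  31 = 6×5 + 1
  5 = 5×1
so gcd(386, 175) = 1.
1 divides -185, so solutions exist.
Back-substitute for Bézout coefficients:
  1 = 31 - 6×5
  ... = 386×(-34) + 175×(75)
Scale by -185/1 = -185: (m₀, n₀) = (6290, -13875).
General solution: m = 6290 + 175t, n = -13875 - 386t for integer t.
m ≥ 0: smallest is 6290 mod 175 = 165 (at t = -35), with n = -365.

165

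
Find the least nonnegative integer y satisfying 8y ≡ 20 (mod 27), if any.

16

gcd(27, 8) = 1  (27 = 3·8 + 3, 8 = 2·3 + 2, 3 = 1·2 + 1, 2 = 2·1).
1 divides 20, so solutions exist.
Back-substituting, 8·(-10) + 27·(3) = 1.
So 8·(-10) ≡ 1 (mod 27); multiply by 20: y ≡ -200 (mod 27).
Smallest nonnegative: y = -200 mod 27 = 16.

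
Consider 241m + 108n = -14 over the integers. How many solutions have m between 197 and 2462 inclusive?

gcd(241, 108):
  241 = 2*108 + 25
  108 = 4*25 + 8
  25 = 3*8 + 1
  8 = 8*1
so gcd(241, 108) = 1.
Back-substitute for Bézout coefficients:
  1 = 25 - 3*8
  ... = 241*(13) + 108*(-29)
Scale by -14: particular solution (-182, 406); reduce m mod 108: (34, -76).
General solution: m = 34 + 108t, n = -76 - 241t for integer t.
197 ≤ 34 + 108t ≤ 2462 gives t ∈ [2, 22], which is 21 values.

21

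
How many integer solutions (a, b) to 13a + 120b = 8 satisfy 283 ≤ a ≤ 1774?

13

gcd(120, 13):
  120 = 9·13 + 3
  13 = 4·3 + 1
  3 = 3·1
so gcd(120, 13) = 1.
Back-substitute for Bézout coefficients:
  1 = 13 - 4·3
  ... = 13·(37) + 120·(-4)
Scale by 8: particular solution (296, -32); reduce a mod 120: (56, -6).
General solution: a = 56 + 120t, b = -6 - 13t for integer t.
283 ≤ 56 + 120t ≤ 1774 gives t ∈ [2, 14], which is 13 values.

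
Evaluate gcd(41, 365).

gcd(365, 41) = 1  (365 = 8×41 + 37, 41 = 1×37 + 4, 37 = 9×4 + 1, 4 = 4×1).

1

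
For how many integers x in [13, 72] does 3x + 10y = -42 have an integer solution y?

gcd(10, 3):
  10 = 3*3 + 1
  3 = 3*1
so gcd(10, 3) = 1.
Back-substitute for Bézout coefficients:
  1 = 10 - 3*3
  ... = 3*(-3) + 10*(1)
Scale by -42: particular solution (126, -42); reduce x mod 10: (6, -6).
General solution: x = 6 + 10t, y = -6 - 3t for integer t.
13 ≤ 6 + 10t ≤ 72 gives t ∈ [1, 6], which is 6 values.

6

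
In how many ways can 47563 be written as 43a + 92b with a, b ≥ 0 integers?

gcd(92, 43) = 1.
By Bézout, 43·(15) + 92·(-7) = 1.
One solution: (77, 481).
General: a = 77 + 92t, b = 481 - 43t.
a ≥ 0 ⇒ t ≥ 0; b ≥ 0 ⇒ t ≤ 11. So t ∈ [0, 11]: 12 solutions.

12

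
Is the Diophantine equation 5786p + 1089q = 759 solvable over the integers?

yes

gcd(5786, 1089) = 11  (5786 = 5*1089 + 341, 1089 = 3*341 + 66, 341 = 5*66 + 11, 66 = 6*11).
11 divides 759, so integer solutions exist.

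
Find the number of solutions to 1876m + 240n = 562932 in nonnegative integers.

5

gcd(1876, 240) = 4  (1876 = 7*240 + 196, 240 = 1*196 + 44, 196 = 4*44 + 20, 44 = 2*20 + 4, 20 = 5*4).
Back-substituting, 1876*(-11) + 240*(86) = 4.
Scale by 140733: one solution is (-1548063, 12103038). Reduce m mod 60: (57, 1900).
General: m = 57 + 60t, n = 1900 - 469t.
m ≥ 0 ⇒ t ≥ 0; n ≥ 0 ⇒ t ≤ 4. So t ∈ [0, 4]: 5 solutions.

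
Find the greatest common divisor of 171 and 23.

gcd(171, 23):
  171 = 7×23 + 10
  23 = 2×10 + 3
  10 = 3×3 + 1
  3 = 3×1
so gcd(171, 23) = 1.

1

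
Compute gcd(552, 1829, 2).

gcd(1829, 552) = 1.
gcd(1, 2) = 1.

1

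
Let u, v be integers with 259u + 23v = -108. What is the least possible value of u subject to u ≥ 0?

5

gcd(259, 23):
  259 = 11·23 + 6
  23 = 3·6 + 5
  6 = 1·5 + 1
  5 = 5·1
so gcd(259, 23) = 1.
1 divides -108, so solutions exist.
Back-substitute for Bézout coefficients:
  1 = 6 - 1·5
  ... = 259·(4) + 23·(-45)
Scale by -108/1 = -108: (u₀, v₀) = (-432, 4860).
General solution: u = -432 + 23t, v = 4860 - 259t for integer t.
u ≥ 0: smallest is -432 mod 23 = 5 (at t = 19), with v = -61.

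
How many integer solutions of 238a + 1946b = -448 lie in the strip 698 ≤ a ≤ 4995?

gcd(1946, 238) = 14.
By Bézout, 238*(-49) + 1946*(6) = 14.
Particular solution: (39, -5).
General solution: a = 39 + 139t, b = -5 - 17t for integer t.
698 ≤ 39 + 139t ≤ 4995 gives t ∈ [5, 35], which is 31 values.

31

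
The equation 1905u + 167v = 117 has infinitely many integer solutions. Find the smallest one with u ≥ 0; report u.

gcd(1905, 167) = 1  (1905 = 11*167 + 68, 167 = 2*68 + 31, 68 = 2*31 + 6, 31 = 5*6 + 1, 6 = 6*1).
1 divides 117, so solutions exist.
Back-substituting, 1905*(-27) + 167*(308) = 1.
Scale by 117/1 = 117: (u₀, v₀) = (-3159, 36036).
General solution: u = -3159 + 167t, v = 36036 - 1905t for integer t.
u ≥ 0: smallest is -3159 mod 167 = 14 (at t = 19), with v = -159.

14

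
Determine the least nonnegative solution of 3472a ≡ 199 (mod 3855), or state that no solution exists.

gcd(3855, 3472):
  3855 = 1*3472 + 383
  3472 = 9*383 + 25
  383 = 15*25 + 8
  25 = 3*8 + 1
  8 = 8*1
so gcd(3855, 3472) = 1.
1 divides 199, so solutions exist.
Back-substitute for Bézout coefficients:
  1 = 25 - 3*8
  ... = 3472*(463) + 3855*(-417)
So 3472*(463) ≡ 1 (mod 3855); multiply by 199: a ≡ 92137 (mod 3855).
Smallest nonnegative: a = 92137 mod 3855 = 3472.

3472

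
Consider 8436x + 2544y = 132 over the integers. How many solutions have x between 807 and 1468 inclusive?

3

gcd(8436, 2544) = 12  (8436 = 3×2544 + 804, 2544 = 3×804 + 132, 804 = 6×132 + 12, 132 = 11×12).
Back-substituting, 8436×(19) + 2544×(-63) = 12.
Scale by 11: particular solution (209, -693); reduce x mod 212: (209, -693).
General solution: x = 209 + 212t, y = -693 - 703t for integer t.
807 ≤ 209 + 212t ≤ 1468 gives t ∈ [3, 5], which is 3 values.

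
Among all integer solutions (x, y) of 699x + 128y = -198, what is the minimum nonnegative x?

14

gcd(699, 128) = 1  (699 = 5×128 + 59, 128 = 2×59 + 10, 59 = 5×10 + 9, 10 = 1×9 + 1, 9 = 9×1).
1 divides -198, so solutions exist.
Back-substituting, 699×(-13) + 128×(71) = 1.
Scale by -198/1 = -198: (x₀, y₀) = (2574, -14058).
General solution: x = 2574 + 128t, y = -14058 - 699t for integer t.
x ≥ 0: smallest is 2574 mod 128 = 14 (at t = -20), with y = -78.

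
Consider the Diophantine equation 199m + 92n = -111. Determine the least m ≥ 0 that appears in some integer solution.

11

gcd(199, 92):
  199 = 2×92 + 15
  92 = 6×15 + 2
  15 = 7×2 + 1
  2 = 2×1
so gcd(199, 92) = 1.
1 divides -111, so solutions exist.
Back-substitute for Bézout coefficients:
  1 = 15 - 7×2
  ... = 199×(43) + 92×(-93)
Scale by -111/1 = -111: (m₀, n₀) = (-4773, 10323).
General solution: m = -4773 + 92t, n = 10323 - 199t for integer t.
m ≥ 0: smallest is -4773 mod 92 = 11 (at t = 52), with n = -25.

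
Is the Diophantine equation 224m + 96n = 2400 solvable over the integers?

gcd(224, 96):
  224 = 2*96 + 32
  96 = 3*32
so gcd(224, 96) = 32.
32 divides 2400, so integer solutions exist.

yes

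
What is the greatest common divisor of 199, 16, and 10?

1

gcd(199, 16) = 1  (199 = 12*16 + 7, 16 = 2*7 + 2, 7 = 3*2 + 1, 2 = 2*1).
gcd(1, 10) = 1.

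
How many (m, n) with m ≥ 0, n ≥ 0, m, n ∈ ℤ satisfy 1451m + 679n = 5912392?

gcd(1451, 679) = 1.
By Bézout, 1451×(-73) + 679×(156) = 1.
One solution: (376, 7904).
General: m = 376 + 679t, n = 7904 - 1451t.
m ≥ 0 ⇒ t ≥ 0; n ≥ 0 ⇒ t ≤ 5. So t ∈ [0, 5]: 6 solutions.

6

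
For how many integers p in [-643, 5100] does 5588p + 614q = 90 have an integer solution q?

19

gcd(5588, 614) = 2  (5588 = 9·614 + 62, 614 = 9·62 + 56, 62 = 1·56 + 6, 56 = 9·6 + 2, 6 = 3·2).
Back-substituting, 5588·(-99) + 614·(901) = 2.
Scale by 45: particular solution (-4455, 40545); reduce p mod 307: (150, -1365).
General solution: p = 150 + 307t, q = -1365 - 2794t for integer t.
-643 ≤ 150 + 307t ≤ 5100 gives t ∈ [-2, 16], which is 19 values.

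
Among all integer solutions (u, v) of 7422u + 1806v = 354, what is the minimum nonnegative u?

gcd(7422, 1806):
  7422 = 4·1806 + 198
  1806 = 9·198 + 24
  198 = 8·24 + 6
  24 = 4·6
so gcd(7422, 1806) = 6.
6 divides 354, so solutions exist.
Back-substitute for Bézout coefficients:
  6 = 198 - 8·24
  ... = 7422·(73) + 1806·(-300)
Scale by 354/6 = 59: (u₀, v₀) = (4307, -17700).
General solution: u = 4307 + 301t, v = -17700 - 1237t for integer t.
u ≥ 0: smallest is 4307 mod 301 = 93 (at t = -14), with v = -382.

93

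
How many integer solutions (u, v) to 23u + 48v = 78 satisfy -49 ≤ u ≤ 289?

gcd(48, 23) = 1.
By Bézout, 23·(23) + 48·(-11) = 1.
Particular solution: (18, -7).
General solution: u = 18 + 48t, v = -7 - 23t for integer t.
-49 ≤ 18 + 48t ≤ 289 gives t ∈ [-1, 5], which is 7 values.

7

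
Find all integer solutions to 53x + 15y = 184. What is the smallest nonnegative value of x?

gcd(53, 15):
  53 = 3×15 + 8
  15 = 1×8 + 7
  8 = 1×7 + 1
  7 = 7×1
so gcd(53, 15) = 1.
1 divides 184, so solutions exist.
Back-substitute for Bézout coefficients:
  1 = 8 - 1×7
  ... = 53×(2) + 15×(-7)
Scale by 184/1 = 184: (x₀, y₀) = (368, -1288).
General solution: x = 368 + 15t, y = -1288 - 53t for integer t.
x ≥ 0: smallest is 368 mod 15 = 8 (at t = -24), with y = -16.

8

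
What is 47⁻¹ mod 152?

55

gcd(152, 47) = 1.
By Bézout, 47·(55) + 152·(-17) = 1.
So 47·55 ≡ 1 (mod 152), and 55 mod 152 = 55.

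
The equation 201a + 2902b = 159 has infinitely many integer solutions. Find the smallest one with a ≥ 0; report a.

997

gcd(2902, 201):
  2902 = 14·201 + 88
  201 = 2·88 + 25
  88 = 3·25 + 13
  25 = 1·13 + 12
  13 = 1·12 + 1
  12 = 12·1
so gcd(2902, 201) = 1.
1 divides 159, so solutions exist.
Back-substitute for Bézout coefficients:
  1 = 13 - 1·12
  ... = 201·(-231) + 2902·(16)
Scale by 159/1 = 159: (a₀, b₀) = (-36729, 2544).
General solution: a = -36729 + 2902t, b = 2544 - 201t for integer t.
a ≥ 0: smallest is -36729 mod 2902 = 997 (at t = 13), with b = -69.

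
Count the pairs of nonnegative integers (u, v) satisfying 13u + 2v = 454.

gcd(13, 2) = 1  (13 = 6*2 + 1, 2 = 2*1).
Back-substituting, 13*(1) + 2*(-6) = 1.
Scale by 454: one solution is (454, -2724). Reduce u mod 2: (0, 227).
General: u = 0 + 2t, v = 227 - 13t.
u ≥ 0 ⇒ t ≥ 0; v ≥ 0 ⇒ t ≤ 17. So t ∈ [0, 17]: 18 solutions.

18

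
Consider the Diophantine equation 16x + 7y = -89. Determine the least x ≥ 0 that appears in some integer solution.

gcd(16, 7) = 1.
1 divides -89, so solutions exist.
By Bézout, 16×(-3) + 7×(7) = 1.
Scale by -89/1 = -89: (x₀, y₀) = (267, -623).
General solution: x = 267 + 7t, y = -623 - 16t for integer t.
x ≥ 0: smallest is 267 mod 7 = 1 (at t = -38), with y = -15.

1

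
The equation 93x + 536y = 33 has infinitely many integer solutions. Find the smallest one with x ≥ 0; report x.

277

gcd(536, 93) = 1  (536 = 5·93 + 71, 93 = 1·71 + 22, 71 = 3·22 + 5, 22 = 4·5 + 2, 5 = 2·2 + 1, 2 = 2·1).
1 divides 33, so solutions exist.
Back-substituting, 93·(-219) + 536·(38) = 1.
Scale by 33/1 = 33: (x₀, y₀) = (-7227, 1254).
General solution: x = -7227 + 536t, y = 1254 - 93t for integer t.
x ≥ 0: smallest is -7227 mod 536 = 277 (at t = 14), with y = -48.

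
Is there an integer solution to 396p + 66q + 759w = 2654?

gcd(396, 66) = 66.
gcd(66, 759) = 33.
33 does not divide 2654 (remainder 14), so no integer solutions.

no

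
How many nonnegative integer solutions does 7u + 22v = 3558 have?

23

gcd(22, 7) = 1  (22 = 3*7 + 1, 7 = 7*1).
Back-substituting, 7*(-3) + 22*(1) = 1.
Scale by 3558: one solution is (-10674, 3558). Reduce u mod 22: (18, 156).
General: u = 18 + 22t, v = 156 - 7t.
u ≥ 0 ⇒ t ≥ 0; v ≥ 0 ⇒ t ≤ 22. So t ∈ [0, 22]: 23 solutions.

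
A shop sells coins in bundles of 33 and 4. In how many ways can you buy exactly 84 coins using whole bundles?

1

Need nonnegative integers with 33j + 4k = 84.
gcd(33, 4) = 1, and 33·(1) + 4·(-8) = 1.
So (j₀, k₀) = (84, -672); general j = 84 + 4t, k = -672 - 33t.
j ≥ 0 ⇒ t ≥ -21; k ≥ 0 ⇒ t ≤ -21. That's 1 value of t.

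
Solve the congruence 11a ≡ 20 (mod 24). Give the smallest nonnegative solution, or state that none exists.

gcd(24, 11) = 1  (24 = 2×11 + 2, 11 = 5×2 + 1, 2 = 2×1).
1 divides 20, so solutions exist.
Back-substituting, 11×(11) + 24×(-5) = 1.
So 11×(11) ≡ 1 (mod 24); multiply by 20: a ≡ 220 (mod 24).
Smallest nonnegative: a = 220 mod 24 = 4.

4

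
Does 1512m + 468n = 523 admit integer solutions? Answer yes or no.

gcd(1512, 468) = 36  (1512 = 3·468 + 108, 468 = 4·108 + 36, 108 = 3·36).
36 does not divide 523 (remainder 19), so no integer solutions.

no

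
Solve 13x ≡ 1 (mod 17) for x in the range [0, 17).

gcd(17, 13) = 1  (17 = 1*13 + 4, 13 = 3*4 + 1, 4 = 4*1).
Back-substituting, 13*(4) + 17*(-3) = 1.
So 13*4 ≡ 1 (mod 17), and 4 mod 17 = 4.

4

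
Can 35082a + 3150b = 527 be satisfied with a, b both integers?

no

gcd(35082, 3150) = 18  (35082 = 11*3150 + 432, 3150 = 7*432 + 126, 432 = 3*126 + 54, 126 = 2*54 + 18, 54 = 3*18).
18 does not divide 527 (remainder 5), so no integer solutions.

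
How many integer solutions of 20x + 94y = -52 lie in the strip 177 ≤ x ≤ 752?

12

gcd(94, 20) = 2  (94 = 4*20 + 14, 20 = 1*14 + 6, 14 = 2*6 + 2, 6 = 3*2).
Back-substituting, 20*(-14) + 94*(3) = 2.
Scale by -26: particular solution (364, -78); reduce x mod 47: (35, -8).
General solution: x = 35 + 47t, y = -8 - 10t for integer t.
177 ≤ 35 + 47t ≤ 752 gives t ∈ [4, 15], which is 12 values.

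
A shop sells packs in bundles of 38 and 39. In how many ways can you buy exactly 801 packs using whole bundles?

Need nonnegative integers with 38j + 39k = 801.
gcd(38, 39) = 1, and 38·(-1) + 39·(1) = 1.
So (j₀, k₀) = (-801, 801); general j = -801 + 39t, k = 801 - 38t.
j ≥ 0 ⇒ t ≥ 21; k ≥ 0 ⇒ t ≤ 21. That's 1 value of t.

1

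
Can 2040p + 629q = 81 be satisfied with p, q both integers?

no

gcd(2040, 629) = 17.
17 does not divide 81 (remainder 13), so no integer solutions.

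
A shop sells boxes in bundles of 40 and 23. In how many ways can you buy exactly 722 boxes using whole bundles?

Need nonnegative integers with 40j + 23k = 722.
gcd(40, 23) = 1, and 40·(-4) + 23·(7) = 1.
So (j₀, k₀) = (-2888, 5054); general j = -2888 + 23t, k = 5054 - 40t.
j ≥ 0 ⇒ t ≥ 126; k ≥ 0 ⇒ t ≤ 126. That's 1 value of t.

1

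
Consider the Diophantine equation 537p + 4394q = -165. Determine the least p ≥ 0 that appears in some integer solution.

gcd(4394, 537) = 1  (4394 = 8·537 + 98, 537 = 5·98 + 47, 98 = 2·47 + 4, 47 = 11·4 + 3, 4 = 1·3 + 1, 3 = 3·1).
1 divides -165, so solutions exist.
Back-substituting, 537·(-1121) + 4394·(137) = 1.
Scale by -165/1 = -165: (p₀, q₀) = (184965, -22605).
General solution: p = 184965 + 4394t, q = -22605 - 537t for integer t.
p ≥ 0: smallest is 184965 mod 4394 = 417 (at t = -42), with q = -51.

417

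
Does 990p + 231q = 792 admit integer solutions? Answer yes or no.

yes

gcd(990, 231) = 33  (990 = 4*231 + 66, 231 = 3*66 + 33, 66 = 2*33).
33 divides 792, so integer solutions exist.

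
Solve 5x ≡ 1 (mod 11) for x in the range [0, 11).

gcd(11, 5):
  11 = 2·5 + 1
  5 = 5·1
so gcd(11, 5) = 1.
Back-substitute for Bézout coefficients:
  1 = 11 - 2·5
  ... = 5·(-2) + 11·(1)
So 5·-2 ≡ 1 (mod 11), and -2 mod 11 = 9.

9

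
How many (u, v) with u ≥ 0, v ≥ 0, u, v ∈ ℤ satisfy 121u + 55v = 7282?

12

gcd(121, 55) = 11  (121 = 2×55 + 11, 55 = 5×11).
Back-substituting, 121×(1) + 55×(-2) = 11.
Scale by 662: one solution is (662, -1324). Reduce u mod 5: (2, 128).
General: u = 2 + 5t, v = 128 - 11t.
u ≥ 0 ⇒ t ≥ 0; v ≥ 0 ⇒ t ≤ 11. So t ∈ [0, 11]: 12 solutions.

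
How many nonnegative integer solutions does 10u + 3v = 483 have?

17

gcd(10, 3) = 1.
By Bézout, 10×(1) + 3×(-3) = 1.
One solution: (0, 161).
General: u = 0 + 3t, v = 161 - 10t.
u ≥ 0 ⇒ t ≥ 0; v ≥ 0 ⇒ t ≤ 16. So t ∈ [0, 16]: 17 solutions.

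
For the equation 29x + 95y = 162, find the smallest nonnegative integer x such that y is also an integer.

gcd(95, 29) = 1.
1 divides 162, so solutions exist.
By Bézout, 29·(-36) + 95·(11) = 1.
Scale by 162/1 = 162: (x₀, y₀) = (-5832, 1782).
General solution: x = -5832 + 95t, y = 1782 - 29t for integer t.
x ≥ 0: smallest is -5832 mod 95 = 58 (at t = 62), with y = -16.

58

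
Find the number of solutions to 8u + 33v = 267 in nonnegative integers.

gcd(33, 8) = 1.
By Bézout, 8·(-4) + 33·(1) = 1.
One solution: (21, 3).
General: u = 21 + 33t, v = 3 - 8t.
u ≥ 0 ⇒ t ≥ 0; v ≥ 0 ⇒ t ≤ 0. So t ∈ [0, 0]: 1 solution.

1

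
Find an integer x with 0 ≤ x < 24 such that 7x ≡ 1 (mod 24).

7

gcd(24, 7) = 1  (24 = 3·7 + 3, 7 = 2·3 + 1, 3 = 3·1).
Back-substituting, 7·(7) + 24·(-2) = 1.
So 7·7 ≡ 1 (mod 24), and 7 mod 24 = 7.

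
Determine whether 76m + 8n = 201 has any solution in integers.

no

gcd(76, 8):
  76 = 9*8 + 4
  8 = 2*4
so gcd(76, 8) = 4.
4 does not divide 201 (remainder 1), so no integer solutions.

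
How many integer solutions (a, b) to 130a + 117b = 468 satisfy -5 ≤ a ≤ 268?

30

gcd(130, 117) = 13.
By Bézout, 130·(1) + 117·(-1) = 13.
Particular solution: (0, 4).
General solution: a = 0 + 9t, b = 4 - 10t for integer t.
-5 ≤ 0 + 9t ≤ 268 gives t ∈ [0, 29], which is 30 values.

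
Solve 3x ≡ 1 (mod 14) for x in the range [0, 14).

gcd(14, 3):
  14 = 4*3 + 2
  3 = 1*2 + 1
  2 = 2*1
so gcd(14, 3) = 1.
Back-substitute for Bézout coefficients:
  1 = 3 - 1*2
  ... = 3*(5) + 14*(-1)
So 3*5 ≡ 1 (mod 14), and 5 mod 14 = 5.

5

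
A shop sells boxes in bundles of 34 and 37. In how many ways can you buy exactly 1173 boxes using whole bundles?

Need nonnegative integers with 34j + 37k = 1173.
gcd(34, 37) = 1, and 34·(12) + 37·(-11) = 1.
So (j₀, k₀) = (14076, -12903); general j = 14076 + 37t, k = -12903 - 34t.
j ≥ 0 ⇒ t ≥ -380; k ≥ 0 ⇒ t ≤ -380. That's 1 value of t.

1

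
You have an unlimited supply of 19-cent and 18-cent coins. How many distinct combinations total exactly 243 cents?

Need nonnegative integers with 19j + 18k = 243.
gcd(19, 18) = 1, and 19·(1) + 18·(-1) = 1.
So (j₀, k₀) = (243, -243); general j = 243 + 18t, k = -243 - 19t.
j ≥ 0 ⇒ t ≥ -13; k ≥ 0 ⇒ t ≤ -13. That's 1 value of t.

1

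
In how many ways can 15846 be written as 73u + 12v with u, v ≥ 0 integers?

18

gcd(73, 12) = 1.
By Bézout, 73·(1) + 12·(-6) = 1.
One solution: (6, 1284).
General: u = 6 + 12t, v = 1284 - 73t.
u ≥ 0 ⇒ t ≥ 0; v ≥ 0 ⇒ t ≤ 17. So t ∈ [0, 17]: 18 solutions.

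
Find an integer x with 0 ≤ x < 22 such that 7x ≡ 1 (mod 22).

19

gcd(22, 7) = 1  (22 = 3*7 + 1, 7 = 7*1).
Back-substituting, 7*(-3) + 22*(1) = 1.
So 7*-3 ≡ 1 (mod 22), and -3 mod 22 = 19.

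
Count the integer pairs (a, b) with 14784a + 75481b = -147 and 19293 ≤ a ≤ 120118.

9

gcd(75481, 14784):
  75481 = 5·14784 + 1561
  14784 = 9·1561 + 735
  1561 = 2·735 + 91
  735 = 8·91 + 7
  91 = 13·7
so gcd(75481, 14784) = 7.
Back-substitute for Bézout coefficients:
  7 = 735 - 8·91
  ... = 14784·(822) + 75481·(-161)
Scale by -21: particular solution (-17262, 3381); reduce a mod 10783: (4304, -843).
General solution: a = 4304 + 10783t, b = -843 - 2112t for integer t.
19293 ≤ 4304 + 10783t ≤ 120118 gives t ∈ [2, 10], which is 9 values.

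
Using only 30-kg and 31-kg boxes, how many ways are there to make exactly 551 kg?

1

Need nonnegative integers with 30j + 31k = 551.
gcd(30, 31) = 1, and 30·(-1) + 31·(1) = 1.
So (j₀, k₀) = (-551, 551); general j = -551 + 31t, k = 551 - 30t.
j ≥ 0 ⇒ t ≥ 18; k ≥ 0 ⇒ t ≤ 18. That's 1 value of t.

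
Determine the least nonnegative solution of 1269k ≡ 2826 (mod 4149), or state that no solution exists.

gcd(4149, 1269) = 9.
9 divides 2826, so solutions exist.
By Bézout, 1269·(-85) + 4149·(26) = 9.
So 1269·(-85) ≡ 9 (mod 4149); multiply by 314: k ≡ -26690 (mod 461).
Smallest nonnegative: k = -26690 mod 461 = 48.

48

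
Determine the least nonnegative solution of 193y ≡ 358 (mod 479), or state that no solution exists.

461

gcd(479, 193):
  479 = 2*193 + 93
  193 = 2*93 + 7
  93 = 13*7 + 2
  7 = 3*2 + 1
  2 = 2*1
so gcd(479, 193) = 1.
1 divides 358, so solutions exist.
Back-substitute for Bézout coefficients:
  1 = 7 - 3*2
  ... = 193*(206) + 479*(-83)
So 193*(206) ≡ 1 (mod 479); multiply by 358: y ≡ 73748 (mod 479).
Smallest nonnegative: y = 73748 mod 479 = 461.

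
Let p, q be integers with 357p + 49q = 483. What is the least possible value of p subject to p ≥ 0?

gcd(357, 49) = 7  (357 = 7×49 + 14, 49 = 3×14 + 7, 14 = 2×7).
7 divides 483, so solutions exist.
Back-substituting, 357×(-3) + 49×(22) = 7.
Scale by 483/7 = 69: (p₀, q₀) = (-207, 1518).
General solution: p = -207 + 7t, q = 1518 - 51t for integer t.
p ≥ 0: smallest is -207 mod 7 = 3 (at t = 30), with q = -12.

3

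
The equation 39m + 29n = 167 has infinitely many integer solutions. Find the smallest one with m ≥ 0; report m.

8

gcd(39, 29):
  39 = 1×29 + 10
  29 = 2×10 + 9
  10 = 1×9 + 1
  9 = 9×1
so gcd(39, 29) = 1.
1 divides 167, so solutions exist.
Back-substitute for Bézout coefficients:
  1 = 10 - 1×9
  ... = 39×(3) + 29×(-4)
Scale by 167/1 = 167: (m₀, n₀) = (501, -668).
General solution: m = 501 + 29t, n = -668 - 39t for integer t.
m ≥ 0: smallest is 501 mod 29 = 8 (at t = -17), with n = -5.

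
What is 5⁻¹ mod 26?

21

gcd(26, 5):
  26 = 5×5 + 1
  5 = 5×1
so gcd(26, 5) = 1.
Back-substitute for Bézout coefficients:
  1 = 26 - 5×5
  ... = 5×(-5) + 26×(1)
So 5×-5 ≡ 1 (mod 26), and -5 mod 26 = 21.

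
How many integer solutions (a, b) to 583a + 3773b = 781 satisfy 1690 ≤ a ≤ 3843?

6

gcd(3773, 583):
  3773 = 6·583 + 275
  583 = 2·275 + 33
  275 = 8·33 + 11
  33 = 3·11
so gcd(3773, 583) = 11.
Back-substitute for Bézout coefficients:
  11 = 275 - 8·33
  ... = 583·(-110) + 3773·(17)
Scale by 71: particular solution (-7810, 1207); reduce a mod 343: (79, -12).
General solution: a = 79 + 343t, b = -12 - 53t for integer t.
1690 ≤ 79 + 343t ≤ 3843 gives t ∈ [5, 10], which is 6 values.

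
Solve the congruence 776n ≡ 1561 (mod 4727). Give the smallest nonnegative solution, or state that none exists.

gcd(4727, 776) = 1.
1 divides 1561, so solutions exist.
By Bézout, 776·(932) + 4727·(-153) = 1.
So 776·(932) ≡ 1 (mod 4727); multiply by 1561: n ≡ 1454852 (mod 4727).
Smallest nonnegative: n = 1454852 mod 4727 = 3663.

3663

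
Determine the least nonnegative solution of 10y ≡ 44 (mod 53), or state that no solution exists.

gcd(53, 10) = 1  (53 = 5·10 + 3, 10 = 3·3 + 1, 3 = 3·1).
1 divides 44, so solutions exist.
Back-substituting, 10·(16) + 53·(-3) = 1.
So 10·(16) ≡ 1 (mod 53); multiply by 44: y ≡ 704 (mod 53).
Smallest nonnegative: y = 704 mod 53 = 15.

15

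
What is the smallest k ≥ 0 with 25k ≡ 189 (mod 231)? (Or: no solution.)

gcd(231, 25) = 1.
1 divides 189, so solutions exist.
By Bézout, 25*(37) + 231*(-4) = 1.
So 25*(37) ≡ 1 (mod 231); multiply by 189: k ≡ 6993 (mod 231).
Smallest nonnegative: k = 6993 mod 231 = 63.

63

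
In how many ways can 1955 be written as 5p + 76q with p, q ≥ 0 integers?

gcd(76, 5):
  76 = 15×5 + 1
  5 = 5×1
so gcd(76, 5) = 1.
Back-substitute for Bézout coefficients:
  1 = 76 - 15×5
  ... = 5×(-15) + 76×(1)
Scale by 1955: one solution is (-29325, 1955). Reduce p mod 76: (11, 25).
General: p = 11 + 76t, q = 25 - 5t.
p ≥ 0 ⇒ t ≥ 0; q ≥ 0 ⇒ t ≤ 5. So t ∈ [0, 5]: 6 solutions.

6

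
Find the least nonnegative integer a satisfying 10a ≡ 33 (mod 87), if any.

gcd(87, 10) = 1.
1 divides 33, so solutions exist.
By Bézout, 10×(-26) + 87×(3) = 1.
So 10×(-26) ≡ 1 (mod 87); multiply by 33: a ≡ -858 (mod 87).
Smallest nonnegative: a = -858 mod 87 = 12.

12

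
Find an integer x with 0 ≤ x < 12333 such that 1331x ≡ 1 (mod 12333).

11462

gcd(12333, 1331):
  12333 = 9*1331 + 354
  1331 = 3*354 + 269
  354 = 1*269 + 85
  269 = 3*85 + 14
  85 = 6*14 + 1
  14 = 14*1
so gcd(12333, 1331) = 1.
Back-substitute for Bézout coefficients:
  1 = 85 - 6*14
  ... = 1331*(-871) + 12333*(94)
So 1331*-871 ≡ 1 (mod 12333), and -871 mod 12333 = 11462.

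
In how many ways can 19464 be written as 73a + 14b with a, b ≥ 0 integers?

19

gcd(73, 14) = 1  (73 = 5·14 + 3, 14 = 4·3 + 2, 3 = 1·2 + 1, 2 = 2·1).
Back-substituting, 73·(5) + 14·(-26) = 1.
Scale by 19464: one solution is (97320, -506064). Reduce a mod 14: (6, 1359).
General: a = 6 + 14t, b = 1359 - 73t.
a ≥ 0 ⇒ t ≥ 0; b ≥ 0 ⇒ t ≤ 18. So t ∈ [0, 18]: 19 solutions.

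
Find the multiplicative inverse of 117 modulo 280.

gcd(280, 117) = 1.
By Bézout, 117*(-67) + 280*(28) = 1.
So 117*-67 ≡ 1 (mod 280), and -67 mod 280 = 213.

213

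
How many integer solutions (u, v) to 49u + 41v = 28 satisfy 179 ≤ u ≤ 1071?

22

gcd(49, 41) = 1  (49 = 1*41 + 8, 41 = 5*8 + 1, 8 = 8*1).
Back-substituting, 49*(-5) + 41*(6) = 1.
Scale by 28: particular solution (-140, 168); reduce u mod 41: (24, -28).
General solution: u = 24 + 41t, v = -28 - 49t for integer t.
179 ≤ 24 + 41t ≤ 1071 gives t ∈ [4, 25], which is 22 values.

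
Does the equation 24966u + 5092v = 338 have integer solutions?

gcd(24966, 5092) = 38  (24966 = 4·5092 + 4598, 5092 = 1·4598 + 494, 4598 = 9·494 + 152, 494 = 3·152 + 38, 152 = 4·38).
38 does not divide 338 (remainder 34), so no integer solutions.

no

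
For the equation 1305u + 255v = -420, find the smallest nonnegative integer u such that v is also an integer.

gcd(1305, 255):
  1305 = 5·255 + 30
  255 = 8·30 + 15
  30 = 2·15
so gcd(1305, 255) = 15.
15 divides -420, so solutions exist.
Back-substitute for Bézout coefficients:
  15 = 255 - 8·30
  ... = 1305·(-8) + 255·(41)
Scale by -420/15 = -28: (u₀, v₀) = (224, -1148).
General solution: u = 224 + 17t, v = -1148 - 87t for integer t.
u ≥ 0: smallest is 224 mod 17 = 3 (at t = -13), with v = -17.

3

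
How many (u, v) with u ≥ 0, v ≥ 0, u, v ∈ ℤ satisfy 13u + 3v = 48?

2

gcd(13, 3) = 1.
By Bézout, 13×(1) + 3×(-4) = 1.
One solution: (0, 16).
General: u = 0 + 3t, v = 16 - 13t.
u ≥ 0 ⇒ t ≥ 0; v ≥ 0 ⇒ t ≤ 1. So t ∈ [0, 1]: 2 solutions.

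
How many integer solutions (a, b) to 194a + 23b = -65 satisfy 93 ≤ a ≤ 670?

25

gcd(194, 23) = 1  (194 = 8×23 + 10, 23 = 2×10 + 3, 10 = 3×3 + 1, 3 = 3×1).
Back-substituting, 194×(7) + 23×(-59) = 1.
Scale by -65: particular solution (-455, 3835); reduce a mod 23: (5, -45).
General solution: a = 5 + 23t, b = -45 - 194t for integer t.
93 ≤ 5 + 23t ≤ 670 gives t ∈ [4, 28], which is 25 values.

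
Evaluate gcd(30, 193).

1

gcd(193, 30):
  193 = 6×30 + 13
  30 = 2×13 + 4
  13 = 3×4 + 1
  4 = 4×1
so gcd(193, 30) = 1.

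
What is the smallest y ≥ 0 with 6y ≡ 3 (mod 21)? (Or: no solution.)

4

gcd(21, 6) = 3.
3 divides 3, so solutions exist.
By Bézout, 6*(-3) + 21*(1) = 3.
So 6*(-3) ≡ 3 (mod 21); multiply by 1: y ≡ -3 (mod 7).
Smallest nonnegative: y = -3 mod 7 = 4.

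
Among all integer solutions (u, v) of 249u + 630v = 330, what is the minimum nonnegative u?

100

gcd(630, 249) = 3.
3 divides 330, so solutions exist.
By Bézout, 249·(-43) + 630·(17) = 3.
Scale by 330/3 = 110: (u₀, v₀) = (-4730, 1870).
General solution: u = -4730 + 210t, v = 1870 - 83t for integer t.
u ≥ 0: smallest is -4730 mod 210 = 100 (at t = 23), with v = -39.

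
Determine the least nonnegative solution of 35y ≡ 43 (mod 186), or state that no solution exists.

65

gcd(186, 35) = 1  (186 = 5×35 + 11, 35 = 3×11 + 2, 11 = 5×2 + 1, 2 = 2×1).
1 divides 43, so solutions exist.
Back-substituting, 35×(-85) + 186×(16) = 1.
So 35×(-85) ≡ 1 (mod 186); multiply by 43: y ≡ -3655 (mod 186).
Smallest nonnegative: y = -3655 mod 186 = 65.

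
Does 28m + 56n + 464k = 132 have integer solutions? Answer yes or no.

yes

gcd(56, 28) = 28  (56 = 2*28).
gcd(28, 464) = 4.
4 divides 132, so integer solutions exist.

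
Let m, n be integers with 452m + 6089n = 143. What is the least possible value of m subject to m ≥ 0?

gcd(6089, 452) = 1  (6089 = 13*452 + 213, 452 = 2*213 + 26, 213 = 8*26 + 5, 26 = 5*5 + 1, 5 = 5*1).
1 divides 143, so solutions exist.
Back-substituting, 452*(1172) + 6089*(-87) = 1.
Scale by 143/1 = 143: (m₀, n₀) = (167596, -12441).
General solution: m = 167596 + 6089t, n = -12441 - 452t for integer t.
m ≥ 0: smallest is 167596 mod 6089 = 3193 (at t = -27), with n = -237.

3193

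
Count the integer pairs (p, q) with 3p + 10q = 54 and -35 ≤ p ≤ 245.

gcd(10, 3) = 1  (10 = 3·3 + 1, 3 = 3·1).
Back-substituting, 3·(-3) + 10·(1) = 1.
Scale by 54: particular solution (-162, 54); reduce p mod 10: (8, 3).
General solution: p = 8 + 10t, q = 3 - 3t for integer t.
-35 ≤ 8 + 10t ≤ 245 gives t ∈ [-4, 23], which is 28 values.

28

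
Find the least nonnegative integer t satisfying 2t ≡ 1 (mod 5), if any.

3

gcd(5, 2) = 1  (5 = 2×2 + 1, 2 = 2×1).
1 divides 1, so solutions exist.
Back-substituting, 2×(-2) + 5×(1) = 1.
So 2×(-2) ≡ 1 (mod 5); multiply by 1: t ≡ -2 (mod 5).
Smallest nonnegative: t = -2 mod 5 = 3.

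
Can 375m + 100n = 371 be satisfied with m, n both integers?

no

gcd(375, 100) = 25  (375 = 3×100 + 75, 100 = 1×75 + 25, 75 = 3×25).
25 does not divide 371 (remainder 21), so no integer solutions.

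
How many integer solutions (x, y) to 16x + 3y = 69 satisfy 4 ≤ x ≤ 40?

12

gcd(16, 3):
  16 = 5*3 + 1
  3 = 3*1
so gcd(16, 3) = 1.
Back-substitute for Bézout coefficients:
  1 = 16 - 5*3
  ... = 16*(1) + 3*(-5)
Scale by 69: particular solution (69, -345); reduce x mod 3: (0, 23).
General solution: x = 0 + 3t, y = 23 - 16t for integer t.
4 ≤ 0 + 3t ≤ 40 gives t ∈ [2, 13], which is 12 values.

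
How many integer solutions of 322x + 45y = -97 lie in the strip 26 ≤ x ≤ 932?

gcd(322, 45) = 1  (322 = 7×45 + 7, 45 = 6×7 + 3, 7 = 2×3 + 1, 3 = 3×1).
Back-substituting, 322×(13) + 45×(-93) = 1.
Scale by -97: particular solution (-1261, 9021); reduce x mod 45: (44, -317).
General solution: x = 44 + 45t, y = -317 - 322t for integer t.
26 ≤ 44 + 45t ≤ 932 gives t ∈ [0, 19], which is 20 values.

20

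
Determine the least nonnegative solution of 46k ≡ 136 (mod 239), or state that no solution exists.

gcd(239, 46) = 1.
1 divides 136, so solutions exist.
By Bézout, 46*(26) + 239*(-5) = 1.
So 46*(26) ≡ 1 (mod 239); multiply by 136: k ≡ 3536 (mod 239).
Smallest nonnegative: k = 3536 mod 239 = 190.

190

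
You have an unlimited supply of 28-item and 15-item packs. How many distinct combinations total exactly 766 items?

2

Need nonnegative integers with 28j + 15k = 766.
gcd(28, 15) = 1, and 28·(7) + 15·(-13) = 1.
So (j₀, k₀) = (5362, -9958); general j = 5362 + 15t, k = -9958 - 28t.
j ≥ 0 ⇒ t ≥ -357; k ≥ 0 ⇒ t ≤ -356. That's 2 values of t.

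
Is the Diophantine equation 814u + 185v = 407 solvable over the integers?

yes

gcd(814, 185) = 37  (814 = 4*185 + 74, 185 = 2*74 + 37, 74 = 2*37).
37 divides 407, so integer solutions exist.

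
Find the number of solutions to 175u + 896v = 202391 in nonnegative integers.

gcd(896, 175):
  896 = 5×175 + 21
  175 = 8×21 + 7
  21 = 3×7
so gcd(896, 175) = 7.
Back-substitute for Bézout coefficients:
  7 = 175 - 8×21
  ... = 175×(41) + 896×(-8)
Scale by 28913: one solution is (1185433, -231304). Reduce u mod 128: (25, 221).
General: u = 25 + 128t, v = 221 - 25t.
u ≥ 0 ⇒ t ≥ 0; v ≥ 0 ⇒ t ≤ 8. So t ∈ [0, 8]: 9 solutions.

9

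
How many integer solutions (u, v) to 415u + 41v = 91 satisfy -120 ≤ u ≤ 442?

gcd(415, 41):
  415 = 10*41 + 5
  41 = 8*5 + 1
  5 = 5*1
so gcd(415, 41) = 1.
Back-substitute for Bézout coefficients:
  1 = 41 - 8*5
  ... = 415*(-8) + 41*(81)
Scale by 91: particular solution (-728, 7371); reduce u mod 41: (10, -99).
General solution: u = 10 + 41t, v = -99 - 415t for integer t.
-120 ≤ 10 + 41t ≤ 442 gives t ∈ [-3, 10], which is 14 values.

14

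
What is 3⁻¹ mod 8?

gcd(8, 3) = 1.
By Bézout, 3*(3) + 8*(-1) = 1.
So 3*3 ≡ 1 (mod 8), and 3 mod 8 = 3.

3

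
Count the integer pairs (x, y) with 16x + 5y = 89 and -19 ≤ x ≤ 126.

gcd(16, 5) = 1  (16 = 3*5 + 1, 5 = 5*1).
Back-substituting, 16*(1) + 5*(-3) = 1.
Scale by 89: particular solution (89, -267); reduce x mod 5: (4, 5).
General solution: x = 4 + 5t, y = 5 - 16t for integer t.
-19 ≤ 4 + 5t ≤ 126 gives t ∈ [-4, 24], which is 29 values.

29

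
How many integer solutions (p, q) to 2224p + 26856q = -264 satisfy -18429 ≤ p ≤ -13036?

1

gcd(26856, 2224) = 8  (26856 = 12*2224 + 168, 2224 = 13*168 + 40, 168 = 4*40 + 8, 40 = 5*8).
Back-substituting, 2224*(-640) + 26856*(53) = 8.
Scale by -33: particular solution (21120, -1749); reduce p mod 3357: (978, -81).
General solution: p = 978 + 3357t, q = -81 - 278t for integer t.
-18429 ≤ 978 + 3357t ≤ -13036 gives t ∈ [-5, -5], which is 1 value.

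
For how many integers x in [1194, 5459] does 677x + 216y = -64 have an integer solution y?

gcd(677, 216) = 1.
By Bézout, 677·(-67) + 216·(210) = 1.
Particular solution: (184, -577).
General solution: x = 184 + 216t, y = -577 - 677t for integer t.
1194 ≤ 184 + 216t ≤ 5459 gives t ∈ [5, 24], which is 20 values.

20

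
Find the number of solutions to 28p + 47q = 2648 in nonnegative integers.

2

gcd(47, 28) = 1  (47 = 1·28 + 19, 28 = 1·19 + 9, 19 = 2·9 + 1, 9 = 9·1).
Back-substituting, 28·(-5) + 47·(3) = 1.
Scale by 2648: one solution is (-13240, 7944). Reduce p mod 47: (14, 48).
General: p = 14 + 47t, q = 48 - 28t.
p ≥ 0 ⇒ t ≥ 0; q ≥ 0 ⇒ t ≤ 1. So t ∈ [0, 1]: 2 solutions.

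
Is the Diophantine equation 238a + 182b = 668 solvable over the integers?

gcd(238, 182) = 14.
14 does not divide 668 (remainder 10), so no integer solutions.

no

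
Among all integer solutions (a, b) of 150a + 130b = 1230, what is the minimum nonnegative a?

3

gcd(150, 130):
  150 = 1*130 + 20
  130 = 6*20 + 10
  20 = 2*10
so gcd(150, 130) = 10.
10 divides 1230, so solutions exist.
Back-substitute for Bézout coefficients:
  10 = 130 - 6*20
  ... = 150*(-6) + 130*(7)
Scale by 1230/10 = 123: (a₀, b₀) = (-738, 861).
General solution: a = -738 + 13t, b = 861 - 15t for integer t.
a ≥ 0: smallest is -738 mod 13 = 3 (at t = 57), with b = 6.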